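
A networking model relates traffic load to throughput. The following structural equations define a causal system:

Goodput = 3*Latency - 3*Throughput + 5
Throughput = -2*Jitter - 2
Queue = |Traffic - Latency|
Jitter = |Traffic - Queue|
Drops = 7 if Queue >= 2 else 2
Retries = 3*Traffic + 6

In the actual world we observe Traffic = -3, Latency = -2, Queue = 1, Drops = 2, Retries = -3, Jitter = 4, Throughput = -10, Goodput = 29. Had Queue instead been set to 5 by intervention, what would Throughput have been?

The intervention breaks the incoming arrows to Queue: Queue = |Traffic - Latency| no longer applies, and Queue = 5.
Jitter = |Traffic - Queue|  [with Traffic=-3, Queue=5]  = 8
Throughput = -2*Jitter - 2  [with Jitter=8]  = -18

-18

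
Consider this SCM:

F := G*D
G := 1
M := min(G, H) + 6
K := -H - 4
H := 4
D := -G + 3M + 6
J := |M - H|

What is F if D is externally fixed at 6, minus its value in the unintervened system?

The intervention breaks the incoming arrows to D: D := -G + 3M + 6 no longer applies, and D = 6.
F = G*D  [with G=1, D=6]  = 6
Without intervention: M = min(G, H) + 6  [with G=1, H=4]  = 7; D = -G + 3M + 6  [with G=1, M=7]  = 26; F = G*D  [with G=1, D=26]  = 26.
Change = 6 − 26 = -20.

-20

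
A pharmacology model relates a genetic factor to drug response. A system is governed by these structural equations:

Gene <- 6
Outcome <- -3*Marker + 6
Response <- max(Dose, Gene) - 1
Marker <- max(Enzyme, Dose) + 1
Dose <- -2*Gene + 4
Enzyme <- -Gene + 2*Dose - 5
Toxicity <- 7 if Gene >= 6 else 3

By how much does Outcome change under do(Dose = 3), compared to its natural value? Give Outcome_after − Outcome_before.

-33

Under do(Dose=3), the mechanism Dose <- -2*Gene + 4 is discarded; Dose is fixed at 3.
Enzyme = -Gene + 2*Dose - 5  [with Gene=6, Dose=3]  = -5
Marker = max(Enzyme, Dose) + 1  [with Enzyme=-5, Dose=3]  = 4
Outcome = -3*Marker + 6  [with Marker=4]  = -6
Without intervention: Dose = -2*Gene + 4  [with Gene=6]  = -8; Enzyme = -Gene + 2*Dose - 5  [with Gene=6, Dose=-8]  = -27; Marker = max(Enzyme, Dose) + 1  [with Enzyme=-27, Dose=-8]  = -7; Outcome = -3*Marker + 6  [with Marker=-7]  = 27.
Change = -6 − 27 = -33.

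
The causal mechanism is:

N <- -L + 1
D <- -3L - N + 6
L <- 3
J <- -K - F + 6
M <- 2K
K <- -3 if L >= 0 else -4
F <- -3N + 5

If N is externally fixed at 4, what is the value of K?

do(N=4) replaces the equation N <- -L + 1 with the constant N = 4.
Since K is not a descendant of the intervened variable, it is unaffected.
K = -3 if L >= 0 else -4  [with L=3]  = -3

-3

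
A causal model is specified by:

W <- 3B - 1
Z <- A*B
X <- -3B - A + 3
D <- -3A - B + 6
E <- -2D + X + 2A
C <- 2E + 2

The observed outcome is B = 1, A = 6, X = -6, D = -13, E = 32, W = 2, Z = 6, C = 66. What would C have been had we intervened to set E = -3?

-4

do(E=-3) replaces the equation E <- -2D + X + 2A with the constant E = -3.
C = 2E + 2  [with E=-3]  = -4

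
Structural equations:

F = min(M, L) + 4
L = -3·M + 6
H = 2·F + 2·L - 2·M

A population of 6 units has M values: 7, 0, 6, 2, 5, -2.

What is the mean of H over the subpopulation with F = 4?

Observing F=4 restricts to units where F's equation naturally yields 4: M ∈ {0, 2}. In that subpopulation H = 20, 4, mean 12.

12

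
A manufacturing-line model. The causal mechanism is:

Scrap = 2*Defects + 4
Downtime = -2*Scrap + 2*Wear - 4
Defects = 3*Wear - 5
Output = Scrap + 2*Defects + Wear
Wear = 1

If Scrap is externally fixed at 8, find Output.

The intervention breaks the incoming arrows to Scrap: Scrap = 2*Defects + 4 no longer applies, and Scrap = 8.
Defects = 3*Wear - 5  [with Wear=1]  = -2
Output = Scrap + 2*Defects + Wear  [with Scrap=8, Defects=-2, Wear=1]  = 5

5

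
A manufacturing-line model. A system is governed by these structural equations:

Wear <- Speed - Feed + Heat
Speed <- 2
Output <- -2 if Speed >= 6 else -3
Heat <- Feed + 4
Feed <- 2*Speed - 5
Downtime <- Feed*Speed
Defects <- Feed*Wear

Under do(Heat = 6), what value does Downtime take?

-2

The intervention breaks the incoming arrows to Heat: Heat <- Feed + 4 no longer applies, and Heat = 6.
Downtime is not downstream of the intervention, so its value is determined by the original equations.
Feed = 2*Speed - 5  [with Speed=2]  = -1
Downtime = Feed*Speed  [with Feed=-1, Speed=2]  = -2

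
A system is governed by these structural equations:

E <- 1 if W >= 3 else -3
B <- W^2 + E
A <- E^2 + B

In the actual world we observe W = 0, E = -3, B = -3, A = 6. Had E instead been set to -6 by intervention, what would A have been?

Under do(E=-6), the mechanism E <- 1 if W >= 3 else -3 is discarded; E is fixed at -6.
B = W^2 + E  [with W=0, E=-6]  = -6
A = E^2 + B  [with E=-6, B=-6]  = 30

30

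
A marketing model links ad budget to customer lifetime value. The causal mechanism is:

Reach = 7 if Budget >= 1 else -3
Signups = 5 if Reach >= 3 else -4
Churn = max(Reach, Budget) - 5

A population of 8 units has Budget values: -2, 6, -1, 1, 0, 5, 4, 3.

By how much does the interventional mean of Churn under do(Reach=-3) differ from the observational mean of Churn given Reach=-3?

3

Under do(Reach=-3), Reach's equation is replaced by Reach=-3 for every unit. Per-unit Churn: -7, 1, -6, -4, -5, 0, -1, -2. Mean = -3.
E[Churn|Reach=-3] averages over only the 3 units with Reach=-3 (Budget = -2, -1, 0): Churn = -7, -6, -5, mean -6.
Difference = -3 − (-6) = 3.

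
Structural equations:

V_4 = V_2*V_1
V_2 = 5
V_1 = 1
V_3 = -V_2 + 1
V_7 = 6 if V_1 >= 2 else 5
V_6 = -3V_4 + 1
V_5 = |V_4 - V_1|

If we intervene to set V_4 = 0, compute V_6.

Under do(V_4=0), the mechanism V_4 = V_2*V_1 is discarded; V_4 is fixed at 0.
V_6 = -3V_4 + 1  [with V_4=0]  = 1

1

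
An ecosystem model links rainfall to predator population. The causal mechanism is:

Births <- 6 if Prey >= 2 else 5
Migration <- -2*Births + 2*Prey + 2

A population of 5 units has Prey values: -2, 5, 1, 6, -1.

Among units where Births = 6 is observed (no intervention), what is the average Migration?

Observing Births=6 restricts to units where Births's equation naturally yields 6: Prey ∈ {5, 6}. In that subpopulation Migration = 0, 2, mean 1.

1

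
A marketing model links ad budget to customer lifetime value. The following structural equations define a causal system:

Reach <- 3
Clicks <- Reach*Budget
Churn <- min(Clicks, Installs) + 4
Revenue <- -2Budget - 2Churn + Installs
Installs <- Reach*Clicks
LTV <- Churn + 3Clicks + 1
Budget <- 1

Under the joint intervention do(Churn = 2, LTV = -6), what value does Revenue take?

Under do(Churn = 2, LTV = -6), each intervened variable's structural equation is replaced by its fixed value.
Clicks = Reach*Budget  [with Reach=3, Budget=1]  = 3
Installs = Reach*Clicks  [with Reach=3, Clicks=3]  = 9
Revenue = -2Budget - 2Churn + Installs  [with Budget=1, Churn=2, Installs=9]  = 3

3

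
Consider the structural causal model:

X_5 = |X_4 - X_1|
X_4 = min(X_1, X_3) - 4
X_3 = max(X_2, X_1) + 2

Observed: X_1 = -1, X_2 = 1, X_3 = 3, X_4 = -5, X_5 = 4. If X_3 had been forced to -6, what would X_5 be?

do(X_3=-6) replaces the equation X_3 = max(X_2, X_1) + 2 with the constant X_3 = -6.
X_4 = min(X_1, X_3) - 4  [with X_1=-1, X_3=-6]  = -10
X_5 = |X_4 - X_1|  [with X_4=-10, X_1=-1]  = 9

9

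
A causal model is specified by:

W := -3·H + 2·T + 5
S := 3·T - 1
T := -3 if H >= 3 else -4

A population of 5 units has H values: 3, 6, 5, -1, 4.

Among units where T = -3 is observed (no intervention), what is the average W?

-14.5

Observing T=-3 restricts to units where T's equation naturally yields -3: H ∈ {3, 6, 5, 4}. In that subpopulation W = -10, -19, -16, -13, mean -14.5.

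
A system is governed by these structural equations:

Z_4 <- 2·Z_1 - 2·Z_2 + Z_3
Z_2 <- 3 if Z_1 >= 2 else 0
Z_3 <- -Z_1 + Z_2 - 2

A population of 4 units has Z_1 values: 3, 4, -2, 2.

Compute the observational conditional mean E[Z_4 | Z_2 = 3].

-2

Observing Z_2=3 restricts to units where Z_2's equation naturally yields 3: Z_1 ∈ {3, 4, 2}. In that subpopulation Z_4 = -2, -1, -3, mean -2.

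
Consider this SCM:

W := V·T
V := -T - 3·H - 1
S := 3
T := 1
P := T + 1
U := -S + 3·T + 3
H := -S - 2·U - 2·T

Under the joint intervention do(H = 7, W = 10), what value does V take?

The joint intervention fixes H = 7, W = 10, removing each variable's own equation.
V = -T - 3·H - 1  [with T=1, H=7]  = -23

-23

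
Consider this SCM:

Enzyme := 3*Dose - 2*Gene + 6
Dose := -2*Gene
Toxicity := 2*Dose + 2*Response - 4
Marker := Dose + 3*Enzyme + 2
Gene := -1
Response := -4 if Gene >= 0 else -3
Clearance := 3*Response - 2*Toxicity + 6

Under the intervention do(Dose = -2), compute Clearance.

Under do(Dose=-2), the mechanism Dose := -2*Gene is discarded; Dose is fixed at -2.
Response = -4 if Gene >= 0 else -3  [with Gene=-1]  = -3
Toxicity = 2*Dose + 2*Response - 4  [with Dose=-2, Response=-3]  = -14
Clearance = 3*Response - 2*Toxicity + 6  [with Response=-3, Toxicity=-14]  = 25

25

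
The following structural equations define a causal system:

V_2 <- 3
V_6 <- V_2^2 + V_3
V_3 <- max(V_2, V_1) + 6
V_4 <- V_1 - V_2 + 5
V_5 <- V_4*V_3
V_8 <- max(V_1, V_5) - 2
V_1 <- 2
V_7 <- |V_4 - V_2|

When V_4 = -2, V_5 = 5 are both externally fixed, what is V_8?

3

The joint intervention fixes V_4 = -2, V_5 = 5, removing each variable's own equation.
V_8 = max(V_1, V_5) - 2  [with V_1=2, V_5=5]  = 3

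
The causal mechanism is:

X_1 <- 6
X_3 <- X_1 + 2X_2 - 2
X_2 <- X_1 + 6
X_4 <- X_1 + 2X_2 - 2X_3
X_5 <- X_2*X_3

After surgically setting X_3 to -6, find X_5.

do(X_3=-6) replaces the equation X_3 <- X_1 + 2X_2 - 2 with the constant X_3 = -6.
X_2 = X_1 + 6  [with X_1=6]  = 12
X_5 = X_2*X_3  [with X_2=12, X_3=-6]  = -72

-72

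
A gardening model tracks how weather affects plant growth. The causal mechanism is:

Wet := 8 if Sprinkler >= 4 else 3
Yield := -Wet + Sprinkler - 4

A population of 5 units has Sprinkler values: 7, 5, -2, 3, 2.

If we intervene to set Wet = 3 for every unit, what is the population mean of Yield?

do(Wet=3) breaks Wet's dependence on Sprinkler. With Wet=3 fixed, Yield across the units is 0, -2, -9, -4, -5, mean -4.

-4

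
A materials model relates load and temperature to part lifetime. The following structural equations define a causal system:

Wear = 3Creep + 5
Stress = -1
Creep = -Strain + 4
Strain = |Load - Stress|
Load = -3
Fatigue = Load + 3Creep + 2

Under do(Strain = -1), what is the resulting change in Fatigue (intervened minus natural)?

9

The intervention breaks the incoming arrows to Strain: Strain = |Load - Stress| no longer applies, and Strain = -1.
Creep = -Strain + 4  [with Strain=-1]  = 5
Fatigue = Load + 3Creep + 2  [with Load=-3, Creep=5]  = 14
Without intervention: Strain = |Load - Stress|  [with Load=-3, Stress=-1]  = 2; Creep = -Strain + 4  [with Strain=2]  = 2; Fatigue = Load + 3Creep + 2  [with Load=-3, Creep=2]  = 5.
Change = 14 − 5 = 9.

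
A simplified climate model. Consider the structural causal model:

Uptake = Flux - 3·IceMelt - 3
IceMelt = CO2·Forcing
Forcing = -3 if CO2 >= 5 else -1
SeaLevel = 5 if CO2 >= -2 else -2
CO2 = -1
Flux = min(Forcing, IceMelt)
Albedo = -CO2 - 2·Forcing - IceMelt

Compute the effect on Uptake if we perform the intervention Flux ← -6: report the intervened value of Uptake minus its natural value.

-5

Intervening sets Flux = -6 and removes its equation (Flux = min(Forcing, IceMelt)).
Forcing = -3 if CO2 >= 5 else -1  [with CO2=-1]  = -1
IceMelt = CO2·Forcing  [with CO2=-1, Forcing=-1]  = 1
Uptake = Flux - 3·IceMelt - 3  [with Flux=-6, IceMelt=1]  = -12
Without intervention: Forcing = -3 if CO2 >= 5 else -1  [with CO2=-1]  = -1; IceMelt = CO2·Forcing  [with CO2=-1, Forcing=-1]  = 1; Flux = min(Forcing, IceMelt)  [with Forcing=-1, IceMelt=1]  = -1; Uptake = Flux - 3·IceMelt - 3  [with Flux=-1, IceMelt=1]  = -7.
Change = -12 − (-7) = -5.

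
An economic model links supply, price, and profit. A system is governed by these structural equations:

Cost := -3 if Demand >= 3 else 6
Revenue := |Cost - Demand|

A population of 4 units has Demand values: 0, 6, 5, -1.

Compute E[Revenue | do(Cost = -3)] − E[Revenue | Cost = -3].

-3

do(Cost=-3) breaks Cost's dependence on Demand. With Cost=-3 fixed, Revenue across the units is 3, 9, 8, 2, mean 5.5.
E[Revenue|Cost=-3] averages over only the 2 units with Cost=-3 (Demand = 6, 5): Revenue = 9, 8, mean 8.5.
Difference = 5.5 − 8.5 = -3.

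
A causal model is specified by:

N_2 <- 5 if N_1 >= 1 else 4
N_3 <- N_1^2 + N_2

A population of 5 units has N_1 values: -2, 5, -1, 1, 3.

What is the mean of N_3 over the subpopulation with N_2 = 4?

Conditioning on N_2=4 selects the 2 unit(s) with N_1 ∈ {-2, -1}. Their N_3 values: 8, 5. Mean = 6.5.

6.5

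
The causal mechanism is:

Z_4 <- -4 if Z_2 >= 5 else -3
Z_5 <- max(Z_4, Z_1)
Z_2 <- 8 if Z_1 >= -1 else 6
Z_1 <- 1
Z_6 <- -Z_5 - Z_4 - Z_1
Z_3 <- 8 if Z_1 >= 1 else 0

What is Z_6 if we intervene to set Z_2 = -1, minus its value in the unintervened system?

Under do(Z_2=-1), the mechanism Z_2 <- 8 if Z_1 >= -1 else 6 is discarded; Z_2 is fixed at -1.
Z_4 = -4 if Z_2 >= 5 else -3  [with Z_2=-1]  = -3
Z_5 = max(Z_4, Z_1)  [with Z_4=-3, Z_1=1]  = 1
Z_6 = -Z_5 - Z_4 - Z_1  [with Z_5=1, Z_4=-3, Z_1=1]  = 1
Without intervention: Z_2 = 8 if Z_1 >= -1 else 6  [with Z_1=1]  = 8; Z_4 = -4 if Z_2 >= 5 else -3  [with Z_2=8]  = -4; Z_5 = max(Z_4, Z_1)  [with Z_4=-4, Z_1=1]  = 1; Z_6 = -Z_5 - Z_4 - Z_1  [with Z_5=1, Z_4=-4, Z_1=1]  = 2.
Change = 1 − 2 = -1.

-1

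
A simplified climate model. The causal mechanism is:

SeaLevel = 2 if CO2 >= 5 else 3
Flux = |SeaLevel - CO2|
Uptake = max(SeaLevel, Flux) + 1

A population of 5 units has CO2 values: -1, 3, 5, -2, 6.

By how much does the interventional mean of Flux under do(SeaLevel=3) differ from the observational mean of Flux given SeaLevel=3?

-0.2

Under do(SeaLevel=3), SeaLevel's equation is replaced by SeaLevel=3 for every unit. Per-unit Flux: 4, 0, 2, 5, 3. Mean = 2.8.
E[Flux|SeaLevel=3] averages over only the 3 units with SeaLevel=3 (CO2 = -1, 3, -2): Flux = 4, 0, 5, mean 3.
Difference = 2.8 − 3 = -0.2.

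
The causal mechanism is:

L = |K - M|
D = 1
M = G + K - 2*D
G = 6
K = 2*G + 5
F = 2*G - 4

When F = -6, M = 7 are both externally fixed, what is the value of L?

10

Setting F = -6, M = 7 by intervention discards those variables' equations.
K = 2*G + 5  [with G=6]  = 17
L = |K - M|  [with K=17, M=7]  = 10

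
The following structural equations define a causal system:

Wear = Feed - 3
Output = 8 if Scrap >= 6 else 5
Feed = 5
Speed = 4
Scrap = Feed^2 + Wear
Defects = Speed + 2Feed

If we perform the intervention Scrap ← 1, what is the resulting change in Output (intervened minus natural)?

-3

The intervention breaks the incoming arrows to Scrap: Scrap = Feed^2 + Wear no longer applies, and Scrap = 1.
Output = 8 if Scrap >= 6 else 5  [with Scrap=1]  = 5
Without intervention: Wear = Feed - 3  [with Feed=5]  = 2; Scrap = Feed^2 + Wear  [with Feed=5, Wear=2]  = 27; Output = 8 if Scrap >= 6 else 5  [with Scrap=27]  = 8.
Change = 5 − 8 = -3.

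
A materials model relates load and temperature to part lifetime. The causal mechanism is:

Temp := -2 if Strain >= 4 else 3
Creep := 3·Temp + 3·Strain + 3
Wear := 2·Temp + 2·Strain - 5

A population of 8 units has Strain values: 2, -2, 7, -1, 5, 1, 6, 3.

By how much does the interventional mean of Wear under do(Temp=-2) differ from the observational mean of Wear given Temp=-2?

-6.75

do(Temp=-2) breaks Temp's dependence on Strain. With Temp=-2 fixed, Wear across the units is -5, -13, 5, -11, 1, -7, 3, -3, mean -3.75.
E[Wear|Temp=-2] averages over only the 3 units with Temp=-2 (Strain = 7, 5, 6): Wear = 5, 1, 3, mean 3.
Difference = -3.75 − 3 = -6.75.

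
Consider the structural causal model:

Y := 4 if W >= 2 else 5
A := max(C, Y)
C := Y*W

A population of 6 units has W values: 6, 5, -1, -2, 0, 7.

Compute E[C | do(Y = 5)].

12.5

Every unit gets Y=5 under the intervention. C values become 30, 25, -5, -10, 0, 35; E[C|do(Y=5)] = 12.5.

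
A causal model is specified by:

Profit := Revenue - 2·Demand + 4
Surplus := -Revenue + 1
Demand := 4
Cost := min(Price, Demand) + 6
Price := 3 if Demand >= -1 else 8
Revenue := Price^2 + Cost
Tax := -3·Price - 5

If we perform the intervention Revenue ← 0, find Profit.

Under do(Revenue=0), the mechanism Revenue := Price^2 + Cost is discarded; Revenue is fixed at 0.
Profit = Revenue - 2·Demand + 4  [with Revenue=0, Demand=4]  = -4

-4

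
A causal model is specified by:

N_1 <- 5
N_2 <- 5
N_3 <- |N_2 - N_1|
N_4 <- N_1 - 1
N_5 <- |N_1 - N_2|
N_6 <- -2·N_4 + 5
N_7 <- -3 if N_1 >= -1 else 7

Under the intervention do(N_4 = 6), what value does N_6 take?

-7

Under do(N_4=6), the mechanism N_4 <- N_1 - 1 is discarded; N_4 is fixed at 6.
N_6 = -2·N_4 + 5  [with N_4=6]  = -7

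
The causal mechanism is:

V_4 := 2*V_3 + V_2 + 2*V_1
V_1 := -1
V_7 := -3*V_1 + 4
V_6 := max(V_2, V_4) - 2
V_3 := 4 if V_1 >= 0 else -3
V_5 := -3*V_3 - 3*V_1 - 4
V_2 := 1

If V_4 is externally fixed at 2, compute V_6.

Under do(V_4=2), the mechanism V_4 := 2*V_3 + V_2 + 2*V_1 is discarded; V_4 is fixed at 2.
V_6 = max(V_2, V_4) - 2  [with V_2=1, V_4=2]  = 0

0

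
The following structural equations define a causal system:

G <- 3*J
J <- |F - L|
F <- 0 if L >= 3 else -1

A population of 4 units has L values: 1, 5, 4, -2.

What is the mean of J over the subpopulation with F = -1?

E[J|F=-1] averages over only the 2 units with F=-1 (L = 1, -2): J = 2, 1, mean 1.5.

1.5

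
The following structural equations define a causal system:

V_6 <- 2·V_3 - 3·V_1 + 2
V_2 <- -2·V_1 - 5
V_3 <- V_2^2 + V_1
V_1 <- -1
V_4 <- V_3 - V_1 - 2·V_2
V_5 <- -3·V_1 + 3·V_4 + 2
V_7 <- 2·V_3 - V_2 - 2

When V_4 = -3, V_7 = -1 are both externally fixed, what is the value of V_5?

Setting V_4 = -3, V_7 = -1 by intervention discards those variables' equations.
V_5 = -3·V_1 + 3·V_4 + 2  [with V_1=-1, V_4=-3]  = -4

-4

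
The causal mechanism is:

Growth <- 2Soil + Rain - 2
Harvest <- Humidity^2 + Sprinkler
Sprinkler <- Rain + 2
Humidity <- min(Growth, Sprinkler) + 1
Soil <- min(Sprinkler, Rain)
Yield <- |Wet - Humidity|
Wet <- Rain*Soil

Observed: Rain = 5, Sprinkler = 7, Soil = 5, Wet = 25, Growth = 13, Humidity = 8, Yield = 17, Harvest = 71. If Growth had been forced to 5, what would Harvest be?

do(Growth=5) replaces the equation Growth <- 2Soil + Rain - 2 with the constant Growth = 5.
Sprinkler = Rain + 2  [with Rain=5]  = 7
Humidity = min(Growth, Sprinkler) + 1  [with Growth=5, Sprinkler=7]  = 6
Harvest = Humidity^2 + Sprinkler  [with Humidity=6, Sprinkler=7]  = 43

43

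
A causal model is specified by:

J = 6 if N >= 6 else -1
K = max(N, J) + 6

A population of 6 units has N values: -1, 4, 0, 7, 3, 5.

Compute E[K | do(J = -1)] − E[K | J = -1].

0.8

do(J=-1) breaks J's dependence on N. With J=-1 fixed, K across the units is 5, 10, 6, 13, 9, 11, mean 9.
E[K|J=-1] averages over only the 5 units with J=-1 (N = -1, 4, 0, 3, 5): K = 5, 10, 6, 9, 11, mean 8.2.
Difference = 9 − 8.2 = 0.8.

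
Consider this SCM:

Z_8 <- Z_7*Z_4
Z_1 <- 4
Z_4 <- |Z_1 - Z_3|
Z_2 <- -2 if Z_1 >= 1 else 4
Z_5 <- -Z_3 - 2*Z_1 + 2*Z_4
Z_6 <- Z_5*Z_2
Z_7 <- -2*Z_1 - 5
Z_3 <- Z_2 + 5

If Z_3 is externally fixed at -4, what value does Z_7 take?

-13

The intervention breaks the incoming arrows to Z_3: Z_3 <- Z_2 + 5 no longer applies, and Z_3 = -4.
Z_7 is not downstream of the intervention, so its value is determined by the original equations.
Z_7 = -2*Z_1 - 5  [with Z_1=4]  = -13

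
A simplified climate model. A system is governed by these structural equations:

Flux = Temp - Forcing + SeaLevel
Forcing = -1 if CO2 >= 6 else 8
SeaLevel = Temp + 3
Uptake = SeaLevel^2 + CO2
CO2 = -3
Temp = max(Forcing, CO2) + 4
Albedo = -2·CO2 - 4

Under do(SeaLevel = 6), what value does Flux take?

The intervention breaks the incoming arrows to SeaLevel: SeaLevel = Temp + 3 no longer applies, and SeaLevel = 6.
Forcing = -1 if CO2 >= 6 else 8  [with CO2=-3]  = 8
Temp = max(Forcing, CO2) + 4  [with Forcing=8, CO2=-3]  = 12
Flux = Temp - Forcing + SeaLevel  [with Temp=12, Forcing=8, SeaLevel=6]  = 10

10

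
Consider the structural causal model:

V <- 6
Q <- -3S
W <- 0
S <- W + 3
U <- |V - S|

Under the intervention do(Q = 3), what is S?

Under do(Q=3), the mechanism Q <- -3S is discarded; Q is fixed at 3.
Since S is not a descendant of the intervened variable, it is unaffected.
S = W + 3  [with W=0]  = 3

3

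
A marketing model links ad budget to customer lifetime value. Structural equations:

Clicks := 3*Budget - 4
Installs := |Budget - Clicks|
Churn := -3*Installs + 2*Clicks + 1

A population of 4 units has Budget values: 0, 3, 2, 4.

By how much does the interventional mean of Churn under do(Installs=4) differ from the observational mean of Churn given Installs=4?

Every unit gets Installs=4 under the intervention. Churn values become -19, -1, -7, 5; E[Churn|do(Installs=4)] = -5.5.
E[Churn|Installs=4] averages over only the 2 units with Installs=4 (Budget = 0, 4): Churn = -19, 5, mean -7.
Difference = -5.5 − (-7) = 1.5.

1.5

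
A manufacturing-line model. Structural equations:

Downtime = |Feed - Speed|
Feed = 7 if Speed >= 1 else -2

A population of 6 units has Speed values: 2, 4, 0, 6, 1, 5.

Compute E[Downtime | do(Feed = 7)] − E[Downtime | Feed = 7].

0.6

The intervention sets Feed=7 in all 6 units regardless of Speed. Recomputing Downtime per unit gives 5, 3, 7, 1, 6, 2; average 4.
Observing Feed=7 restricts to units where Feed's equation naturally yields 7: Speed ∈ {2, 4, 6, 1, 5}. In that subpopulation Downtime = 5, 3, 1, 6, 2, mean 3.4.
Difference = 4 − 3.4 = 0.6.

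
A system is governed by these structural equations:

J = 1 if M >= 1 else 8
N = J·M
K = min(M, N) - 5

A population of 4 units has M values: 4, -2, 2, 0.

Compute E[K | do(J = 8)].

-7.5

The intervention sets J=8 in all 4 units regardless of M. Recomputing K per unit gives -1, -21, -3, -5; average -7.5.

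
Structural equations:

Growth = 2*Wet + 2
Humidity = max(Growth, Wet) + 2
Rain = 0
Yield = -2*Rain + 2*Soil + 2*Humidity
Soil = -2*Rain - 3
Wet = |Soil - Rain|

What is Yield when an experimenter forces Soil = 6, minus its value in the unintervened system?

30

Under do(Soil=6), the mechanism Soil = -2*Rain - 3 is discarded; Soil is fixed at 6.
Wet = |Soil - Rain|  [with Soil=6, Rain=0]  = 6
Growth = 2*Wet + 2  [with Wet=6]  = 14
Humidity = max(Growth, Wet) + 2  [with Growth=14, Wet=6]  = 16
Yield = -2*Rain + 2*Soil + 2*Humidity  [with Rain=0, Soil=6, Humidity=16]  = 44
Without intervention: Soil = -2*Rain - 3  [with Rain=0]  = -3; Wet = |Soil - Rain|  [with Soil=-3, Rain=0]  = 3; Growth = 2*Wet + 2  [with Wet=3]  = 8; Humidity = max(Growth, Wet) + 2  [with Growth=8, Wet=3]  = 10; Yield = -2*Rain + 2*Soil + 2*Humidity  [with Rain=0, Soil=-3, Humidity=10]  = 14.
Change = 44 − 14 = 30.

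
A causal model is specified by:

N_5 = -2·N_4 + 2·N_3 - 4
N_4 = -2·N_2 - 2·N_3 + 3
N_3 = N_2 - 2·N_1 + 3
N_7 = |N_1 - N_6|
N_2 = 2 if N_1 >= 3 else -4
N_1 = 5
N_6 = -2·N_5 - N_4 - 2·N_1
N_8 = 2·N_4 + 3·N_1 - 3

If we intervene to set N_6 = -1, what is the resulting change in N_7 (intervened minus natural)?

Intervening sets N_6 = -1 and removes its equation (N_6 = -2·N_5 - N_4 - 2·N_1).
N_7 = |N_1 - N_6|  [with N_1=5, N_6=-1]  = 6
Without intervention: N_2 = 2 if N_1 >= 3 else -4  [with N_1=5]  = 2; N_3 = N_2 - 2·N_1 + 3  [with N_2=2, N_1=5]  = -5; N_4 = -2·N_2 - 2·N_3 + 3  [with N_2=2, N_3=-5]  = 9; N_5 = -2·N_4 + 2·N_3 - 4  [with N_4=9, N_3=-5]  = -32; N_6 = -2·N_5 - N_4 - 2·N_1  [with N_5=-32, N_4=9, N_1=5]  = 45; N_7 = |N_1 - N_6|  [with N_1=5, N_6=45]  = 40.
Change = 6 − 40 = -34.

-34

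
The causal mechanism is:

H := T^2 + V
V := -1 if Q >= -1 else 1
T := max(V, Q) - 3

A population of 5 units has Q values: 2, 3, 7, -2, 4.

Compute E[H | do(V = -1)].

The intervention sets V=-1 in all 5 units regardless of Q. Recomputing H per unit gives 0, -1, 15, 15, 0; average 5.8.

5.8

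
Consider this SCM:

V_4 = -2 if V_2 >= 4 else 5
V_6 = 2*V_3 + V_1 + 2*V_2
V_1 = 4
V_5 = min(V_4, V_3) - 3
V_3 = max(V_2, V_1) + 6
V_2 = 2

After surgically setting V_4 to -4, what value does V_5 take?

Intervening sets V_4 = -4 and removes its equation (V_4 = -2 if V_2 >= 4 else 5).
V_3 = max(V_2, V_1) + 6  [with V_2=2, V_1=4]  = 10
V_5 = min(V_4, V_3) - 3  [with V_4=-4, V_3=10]  = -7

-7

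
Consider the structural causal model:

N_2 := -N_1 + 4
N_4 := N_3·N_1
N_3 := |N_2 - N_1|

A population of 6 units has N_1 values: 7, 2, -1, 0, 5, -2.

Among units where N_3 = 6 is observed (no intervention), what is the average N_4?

12

Observing N_3=6 restricts to units where N_3's equation naturally yields 6: N_1 ∈ {-1, 5}. In that subpopulation N_4 = -6, 30, mean 12.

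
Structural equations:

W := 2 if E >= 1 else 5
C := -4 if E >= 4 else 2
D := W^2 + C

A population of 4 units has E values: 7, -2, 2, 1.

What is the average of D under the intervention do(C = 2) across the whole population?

Under do(C=2), C's equation is replaced by C=2 for every unit. Per-unit D: 6, 27, 6, 6. Mean = 11.25.

11.25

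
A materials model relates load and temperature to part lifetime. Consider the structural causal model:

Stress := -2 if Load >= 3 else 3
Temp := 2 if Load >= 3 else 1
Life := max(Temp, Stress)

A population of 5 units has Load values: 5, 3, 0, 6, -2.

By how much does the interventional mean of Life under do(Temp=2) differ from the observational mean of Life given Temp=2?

0.4

The intervention sets Temp=2 in all 5 units regardless of Load. Recomputing Life per unit gives 2, 2, 3, 2, 3; average 2.4.
Observing Temp=2 restricts to units where Temp's equation naturally yields 2: Load ∈ {5, 3, 6}. In that subpopulation Life = 2, 2, 2, mean 2.
Difference = 2.4 − 2 = 0.4.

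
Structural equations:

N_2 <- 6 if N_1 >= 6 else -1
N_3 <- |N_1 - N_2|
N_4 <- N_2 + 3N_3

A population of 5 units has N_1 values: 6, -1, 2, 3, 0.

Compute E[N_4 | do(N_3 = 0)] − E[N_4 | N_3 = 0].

The intervention sets N_3=0 in all 5 units regardless of N_1. Recomputing N_4 per unit gives 6, -1, -1, -1, -1; average 0.4.
E[N_4|N_3=0] averages over only the 2 units with N_3=0 (N_1 = 6, -1): N_4 = 6, -1, mean 2.5.
Difference = 0.4 − 2.5 = -2.1.

-2.1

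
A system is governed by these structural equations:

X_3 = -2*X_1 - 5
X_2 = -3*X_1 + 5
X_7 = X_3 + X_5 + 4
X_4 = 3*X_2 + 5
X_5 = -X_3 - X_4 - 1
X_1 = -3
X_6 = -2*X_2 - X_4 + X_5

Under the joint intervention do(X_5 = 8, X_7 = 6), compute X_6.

-67

Under do(X_5 = 8, X_7 = 6), each intervened variable's structural equation is replaced by its fixed value.
X_2 = -3*X_1 + 5  [with X_1=-3]  = 14
X_4 = 3*X_2 + 5  [with X_2=14]  = 47
X_6 = -2*X_2 - X_4 + X_5  [with X_2=14, X_4=47, X_5=8]  = -67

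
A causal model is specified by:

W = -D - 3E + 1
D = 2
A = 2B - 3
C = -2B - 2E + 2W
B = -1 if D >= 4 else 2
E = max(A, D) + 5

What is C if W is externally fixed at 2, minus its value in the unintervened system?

The intervention breaks the incoming arrows to W: W = -D - 3E + 1 no longer applies, and W = 2.
B = -1 if D >= 4 else 2  [with D=2]  = 2
A = 2B - 3  [with B=2]  = 1
E = max(A, D) + 5  [with A=1, D=2]  = 7
C = -2B - 2E + 2W  [with B=2, E=7, W=2]  = -14
Without intervention: B = -1 if D >= 4 else 2  [with D=2]  = 2; A = 2B - 3  [with B=2]  = 1; E = max(A, D) + 5  [with A=1, D=2]  = 7; W = -D - 3E + 1  [with D=2, E=7]  = -22; C = -2B - 2E + 2W  [with B=2, E=7, W=-22]  = -62.
Change = -14 − (-62) = 48.

48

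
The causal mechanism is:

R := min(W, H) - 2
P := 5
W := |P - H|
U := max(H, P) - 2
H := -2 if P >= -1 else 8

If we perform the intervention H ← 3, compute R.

do(H=3) replaces the equation H := -2 if P >= -1 else 8 with the constant H = 3.
W = |P - H|  [with P=5, H=3]  = 2
R = min(W, H) - 2  [with W=2, H=3]  = 0

0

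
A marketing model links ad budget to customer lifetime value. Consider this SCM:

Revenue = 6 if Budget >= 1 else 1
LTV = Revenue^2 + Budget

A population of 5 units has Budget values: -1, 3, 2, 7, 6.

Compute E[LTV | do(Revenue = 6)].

39.4

do(Revenue=6) breaks Revenue's dependence on Budget. With Revenue=6 fixed, LTV across the units is 35, 39, 38, 43, 42, mean 39.4.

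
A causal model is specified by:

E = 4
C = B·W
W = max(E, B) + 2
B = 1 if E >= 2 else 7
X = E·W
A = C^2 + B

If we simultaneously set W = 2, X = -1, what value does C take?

2

Setting W = 2, X = -1 by intervention discards those variables' equations.
B = 1 if E >= 2 else 7  [with E=4]  = 1
C = B·W  [with B=1, W=2]  = 2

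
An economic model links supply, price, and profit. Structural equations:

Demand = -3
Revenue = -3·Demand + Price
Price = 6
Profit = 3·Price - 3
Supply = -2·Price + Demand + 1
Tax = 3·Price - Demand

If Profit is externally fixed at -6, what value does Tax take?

do(Profit=-6) replaces the equation Profit = 3·Price - 3 with the constant Profit = -6.
Since Tax is not a descendant of the intervened variable, it is unaffected.
Tax = 3·Price - Demand  [with Price=6, Demand=-3]  = 21

21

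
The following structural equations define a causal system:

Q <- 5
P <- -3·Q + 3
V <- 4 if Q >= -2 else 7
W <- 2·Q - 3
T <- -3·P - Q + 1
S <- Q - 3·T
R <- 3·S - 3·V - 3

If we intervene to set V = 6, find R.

-294

The intervention breaks the incoming arrows to V: V <- 4 if Q >= -2 else 7 no longer applies, and V = 6.
P = -3·Q + 3  [with Q=5]  = -12
T = -3·P - Q + 1  [with P=-12, Q=5]  = 32
S = Q - 3·T  [with Q=5, T=32]  = -91
R = 3·S - 3·V - 3  [with S=-91, V=6]  = -294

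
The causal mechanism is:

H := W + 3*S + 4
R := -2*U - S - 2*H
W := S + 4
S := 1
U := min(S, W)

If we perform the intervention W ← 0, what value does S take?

1

Under do(W=0), the mechanism W := S + 4 is discarded; W is fixed at 0.
S is not downstream of the intervention, so its value is determined by the original equations.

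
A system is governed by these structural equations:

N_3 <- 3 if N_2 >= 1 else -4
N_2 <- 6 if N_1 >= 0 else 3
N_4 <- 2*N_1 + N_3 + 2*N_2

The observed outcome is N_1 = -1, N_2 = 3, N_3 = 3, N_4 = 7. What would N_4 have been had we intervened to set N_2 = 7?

15

Under do(N_2=7), the mechanism N_2 <- 6 if N_1 >= 0 else 3 is discarded; N_2 is fixed at 7.
N_3 = 3 if N_2 >= 1 else -4  [with N_2=7]  = 3
N_4 = 2*N_1 + N_3 + 2*N_2  [with N_1=-1, N_3=3, N_2=7]  = 15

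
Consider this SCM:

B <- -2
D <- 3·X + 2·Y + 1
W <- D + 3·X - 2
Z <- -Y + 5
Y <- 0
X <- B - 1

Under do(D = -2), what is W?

The intervention breaks the incoming arrows to D: D <- 3·X + 2·Y + 1 no longer applies, and D = -2.
X = B - 1  [with B=-2]  = -3
W = D + 3·X - 2  [with D=-2, X=-3]  = -13

-13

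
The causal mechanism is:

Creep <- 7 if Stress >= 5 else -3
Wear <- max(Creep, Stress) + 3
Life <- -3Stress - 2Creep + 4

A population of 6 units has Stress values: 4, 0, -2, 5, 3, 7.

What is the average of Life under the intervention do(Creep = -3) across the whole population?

1.5

Under do(Creep=-3), Creep's equation is replaced by Creep=-3 for every unit. Per-unit Life: -2, 10, 16, -5, 1, -11. Mean = 1.5.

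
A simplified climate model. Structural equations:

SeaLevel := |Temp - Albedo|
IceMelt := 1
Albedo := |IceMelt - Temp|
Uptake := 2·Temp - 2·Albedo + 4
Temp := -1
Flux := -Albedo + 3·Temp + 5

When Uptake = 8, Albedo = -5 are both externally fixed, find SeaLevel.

Under do(Uptake = 8, Albedo = -5), each intervened variable's structural equation is replaced by its fixed value.
SeaLevel = |Temp - Albedo|  [with Temp=-1, Albedo=-5]  = 4

4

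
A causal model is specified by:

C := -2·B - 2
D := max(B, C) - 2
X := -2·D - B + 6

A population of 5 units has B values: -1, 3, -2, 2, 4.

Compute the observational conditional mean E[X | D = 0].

E[X|D=0] averages over only the 2 units with D=0 (B = -2, 2): X = 8, 4, mean 6.

6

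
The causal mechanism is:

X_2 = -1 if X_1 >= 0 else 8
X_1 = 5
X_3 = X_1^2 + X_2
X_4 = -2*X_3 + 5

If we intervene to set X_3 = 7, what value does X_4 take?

The intervention breaks the incoming arrows to X_3: X_3 = X_1^2 + X_2 no longer applies, and X_3 = 7.
X_4 = -2*X_3 + 5  [with X_3=7]  = -9

-9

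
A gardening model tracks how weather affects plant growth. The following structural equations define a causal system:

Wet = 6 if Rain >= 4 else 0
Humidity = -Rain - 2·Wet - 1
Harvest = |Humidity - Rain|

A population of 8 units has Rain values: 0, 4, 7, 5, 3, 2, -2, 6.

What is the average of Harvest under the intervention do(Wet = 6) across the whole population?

Under do(Wet=6), Wet's equation is replaced by Wet=6 for every unit. Per-unit Harvest: 13, 21, 27, 23, 19, 17, 9, 25. Mean = 19.25.

19.25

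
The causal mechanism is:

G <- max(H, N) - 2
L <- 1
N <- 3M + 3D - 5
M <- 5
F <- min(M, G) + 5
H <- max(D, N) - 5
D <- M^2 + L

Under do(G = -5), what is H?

do(G=-5) replaces the equation G <- max(H, N) - 2 with the constant G = -5.
Since H is not a descendant of the intervened variable, it is unaffected.
D = M^2 + L  [with M=5, L=1]  = 26
N = 3M + 3D - 5  [with M=5, D=26]  = 88
H = max(D, N) - 5  [with D=26, N=88]  = 83

83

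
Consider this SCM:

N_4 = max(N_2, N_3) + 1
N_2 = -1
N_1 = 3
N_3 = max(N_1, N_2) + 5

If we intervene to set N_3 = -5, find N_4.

0

The intervention breaks the incoming arrows to N_3: N_3 = max(N_1, N_2) + 5 no longer applies, and N_3 = -5.
N_4 = max(N_2, N_3) + 1  [with N_2=-1, N_3=-5]  = 0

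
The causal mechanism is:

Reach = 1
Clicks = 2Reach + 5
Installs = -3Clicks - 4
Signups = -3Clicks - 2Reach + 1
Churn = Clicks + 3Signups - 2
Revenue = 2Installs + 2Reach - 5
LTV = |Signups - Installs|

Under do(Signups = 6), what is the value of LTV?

The intervention breaks the incoming arrows to Signups: Signups = -3Clicks - 2Reach + 1 no longer applies, and Signups = 6.
Clicks = 2Reach + 5  [with Reach=1]  = 7
Installs = -3Clicks - 4  [with Clicks=7]  = -25
LTV = |Signups - Installs|  [with Signups=6, Installs=-25]  = 31

31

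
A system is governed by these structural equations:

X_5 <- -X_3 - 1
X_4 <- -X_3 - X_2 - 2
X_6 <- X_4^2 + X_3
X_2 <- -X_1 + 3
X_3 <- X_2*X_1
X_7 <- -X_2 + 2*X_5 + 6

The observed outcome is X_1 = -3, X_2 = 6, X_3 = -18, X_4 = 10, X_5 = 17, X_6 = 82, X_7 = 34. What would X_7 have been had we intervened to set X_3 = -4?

6

The intervention breaks the incoming arrows to X_3: X_3 <- X_2*X_1 no longer applies, and X_3 = -4.
X_2 = -X_1 + 3  [with X_1=-3]  = 6
X_5 = -X_3 - 1  [with X_3=-4]  = 3
X_7 = -X_2 + 2*X_5 + 6  [with X_2=6, X_5=3]  = 6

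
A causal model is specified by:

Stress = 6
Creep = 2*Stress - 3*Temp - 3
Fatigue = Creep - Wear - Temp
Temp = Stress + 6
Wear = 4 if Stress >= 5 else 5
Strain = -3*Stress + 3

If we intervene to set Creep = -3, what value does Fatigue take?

-19

Under do(Creep=-3), the mechanism Creep = 2*Stress - 3*Temp - 3 is discarded; Creep is fixed at -3.
Temp = Stress + 6  [with Stress=6]  = 12
Wear = 4 if Stress >= 5 else 5  [with Stress=6]  = 4
Fatigue = Creep - Wear - Temp  [with Creep=-3, Wear=4, Temp=12]  = -19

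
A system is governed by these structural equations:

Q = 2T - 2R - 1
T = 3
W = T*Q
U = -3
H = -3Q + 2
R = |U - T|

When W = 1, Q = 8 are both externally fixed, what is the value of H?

Setting W = 1, Q = 8 by intervention discards those variables' equations.
H = -3Q + 2  [with Q=8]  = -22

-22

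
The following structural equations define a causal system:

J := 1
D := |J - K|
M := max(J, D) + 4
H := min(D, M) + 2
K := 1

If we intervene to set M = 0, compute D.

0

Under do(M=0), the mechanism M := max(J, D) + 4 is discarded; M is fixed at 0.
Since D is not a descendant of the intervened variable, it is unaffected.
D = |J - K|  [with J=1, K=1]  = 0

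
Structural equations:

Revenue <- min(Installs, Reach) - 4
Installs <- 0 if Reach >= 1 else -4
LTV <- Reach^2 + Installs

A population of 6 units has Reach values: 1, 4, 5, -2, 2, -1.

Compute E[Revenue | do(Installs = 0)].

Under do(Installs=0), Installs's equation is replaced by Installs=0 for every unit. Per-unit Revenue: -4, -4, -4, -6, -4, -5. Mean = -4.5.

-4.5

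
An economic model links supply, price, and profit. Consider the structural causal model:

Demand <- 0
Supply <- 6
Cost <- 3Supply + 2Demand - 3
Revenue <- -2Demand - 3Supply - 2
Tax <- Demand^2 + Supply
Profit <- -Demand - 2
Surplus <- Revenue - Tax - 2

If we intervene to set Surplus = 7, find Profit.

Intervening sets Surplus = 7 and removes its equation (Surplus <- Revenue - Tax - 2).
Since Profit is not a descendant of the intervened variable, it is unaffected.
Profit = -Demand - 2  [with Demand=0]  = -2

-2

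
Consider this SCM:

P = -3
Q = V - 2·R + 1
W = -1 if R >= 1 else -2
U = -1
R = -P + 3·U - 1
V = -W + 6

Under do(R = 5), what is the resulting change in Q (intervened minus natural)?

The intervention breaks the incoming arrows to R: R = -P + 3·U - 1 no longer applies, and R = 5.
W = -1 if R >= 1 else -2  [with R=5]  = -1
V = -W + 6  [with W=-1]  = 7
Q = V - 2·R + 1  [with V=7, R=5]  = -2
Without intervention: R = -P + 3·U - 1  [with P=-3, U=-1]  = -1; W = -1 if R >= 1 else -2  [with R=-1]  = -2; V = -W + 6  [with W=-2]  = 8; Q = V - 2·R + 1  [with V=8, R=-1]  = 11.
Change = -2 − 11 = -13.

-13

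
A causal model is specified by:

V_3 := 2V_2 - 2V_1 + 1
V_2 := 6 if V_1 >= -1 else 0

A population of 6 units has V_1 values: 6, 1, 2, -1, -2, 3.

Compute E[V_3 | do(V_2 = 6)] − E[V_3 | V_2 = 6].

1.4

Every unit gets V_2=6 under the intervention. V_3 values become 1, 11, 9, 15, 17, 7; E[V_3|do(V_2=6)] = 10.
E[V_3|V_2=6] averages over only the 5 units with V_2=6 (V_1 = 6, 1, 2, -1, 3): V_3 = 1, 11, 9, 15, 7, mean 8.6.
Difference = 10 − 8.6 = 1.4.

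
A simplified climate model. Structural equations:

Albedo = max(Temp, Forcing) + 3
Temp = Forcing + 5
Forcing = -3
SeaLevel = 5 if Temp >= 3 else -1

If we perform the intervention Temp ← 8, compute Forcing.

Under do(Temp=8), the mechanism Temp = Forcing + 5 is discarded; Temp is fixed at 8.
Forcing is not downstream of the intervention, so its value is determined by the original equations.

-3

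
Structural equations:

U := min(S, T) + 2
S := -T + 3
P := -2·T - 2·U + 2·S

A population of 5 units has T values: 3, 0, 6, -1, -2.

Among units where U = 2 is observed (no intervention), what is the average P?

E[P|U=2] averages over only the 2 units with U=2 (T = 3, 0): P = -10, 2, mean -4.

-4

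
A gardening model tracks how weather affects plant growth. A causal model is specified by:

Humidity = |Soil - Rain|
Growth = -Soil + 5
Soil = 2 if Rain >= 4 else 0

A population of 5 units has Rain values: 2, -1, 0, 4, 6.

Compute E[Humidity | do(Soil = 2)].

2.2

Under do(Soil=2), Soil's equation is replaced by Soil=2 for every unit. Per-unit Humidity: 0, 3, 2, 2, 4. Mean = 2.2.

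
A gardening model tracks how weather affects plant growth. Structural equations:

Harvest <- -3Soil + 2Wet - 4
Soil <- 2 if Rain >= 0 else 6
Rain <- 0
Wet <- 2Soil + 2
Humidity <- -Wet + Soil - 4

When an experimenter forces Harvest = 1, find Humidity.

-8

The intervention breaks the incoming arrows to Harvest: Harvest <- -3Soil + 2Wet - 4 no longer applies, and Harvest = 1.
Since Humidity is not a descendant of the intervened variable, it is unaffected.
Soil = 2 if Rain >= 0 else 6  [with Rain=0]  = 2
Wet = 2Soil + 2  [with Soil=2]  = 6
Humidity = -Wet + Soil - 4  [with Wet=6, Soil=2]  = -8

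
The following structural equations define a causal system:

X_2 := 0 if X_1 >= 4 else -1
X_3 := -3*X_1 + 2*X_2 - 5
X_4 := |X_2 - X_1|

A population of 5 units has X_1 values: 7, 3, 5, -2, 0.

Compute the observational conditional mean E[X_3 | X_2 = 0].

-23

Observing X_2=0 restricts to units where X_2's equation naturally yields 0: X_1 ∈ {7, 5}. In that subpopulation X_3 = -26, -20, mean -23.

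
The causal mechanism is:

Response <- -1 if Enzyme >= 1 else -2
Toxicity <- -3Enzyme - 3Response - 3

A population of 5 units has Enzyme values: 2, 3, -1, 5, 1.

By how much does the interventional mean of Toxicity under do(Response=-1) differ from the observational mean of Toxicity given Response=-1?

2.25

do(Response=-1) breaks Response's dependence on Enzyme. With Response=-1 fixed, Toxicity across the units is -6, -9, 3, -15, -3, mean -6.
Conditioning on Response=-1 selects the 4 unit(s) with Enzyme ∈ {2, 3, 5, 1}. Their Toxicity values: -6, -9, -15, -3. Mean = -8.25.
Difference = -6 − (-8.25) = 2.25.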